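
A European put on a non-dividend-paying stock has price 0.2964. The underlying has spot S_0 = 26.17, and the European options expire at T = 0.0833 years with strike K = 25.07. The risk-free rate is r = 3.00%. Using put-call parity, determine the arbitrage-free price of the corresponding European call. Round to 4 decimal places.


Put-call parity: C - P = S_0 * exp(-qT) - K * exp(-rT).
S_0 * exp(-qT) = 26.1700 * 1.00000000 = 26.17000000
K * exp(-rT) = 25.0700 * 0.99750412 = 25.00742829
C = P + S*exp(-qT) - K*exp(-rT)
C = 0.2964 + 26.17000000 - 25.00742829 = 1.4590

Answer: Call price = 1.4590


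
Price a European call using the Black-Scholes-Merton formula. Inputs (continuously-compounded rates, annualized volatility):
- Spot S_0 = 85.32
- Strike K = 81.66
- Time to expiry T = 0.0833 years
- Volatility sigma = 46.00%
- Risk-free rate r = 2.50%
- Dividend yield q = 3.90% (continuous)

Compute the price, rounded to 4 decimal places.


Answer: Price = 6.4090

Derivation:
d1 = (ln(S/K) + (r - q + 0.5*sigma^2) * T) / (sigma * sqrt(T)) = 0.38784269
d2 = d1 - sigma * sqrt(T) = 0.25507869
exp(-rT) = 0.99791967; exp(-qT) = 0.99675657
C = S_0 * exp(-qT) * N(d1) - K * exp(-rT) * N(d2)
N(d1) = 0.65093378; N(d2) = 0.60066884
C = 85.3200 * 0.99675657 * 0.65093378 - 81.6600 * 0.99791967 * 0.60066884 = 6.4090


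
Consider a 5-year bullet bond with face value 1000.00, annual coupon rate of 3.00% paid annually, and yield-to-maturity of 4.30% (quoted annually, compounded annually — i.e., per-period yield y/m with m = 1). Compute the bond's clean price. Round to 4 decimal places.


Coupon per period c = face * coupon_rate / m = 30.000000
Periods per year m = 1; per-period yield y/m = 0.043000
Number of cashflows N = 5
Cashflows (t years, CF_t, discount factor 1/(1+y/m)^(m*t), PV):
  t = 1.0000: CF_t = 30.000000, DF = 0.958773, PV = 28.763183
  t = 2.0000: CF_t = 30.000000, DF = 0.919245, PV = 27.577357
  t = 3.0000: CF_t = 30.000000, DF = 0.881347, PV = 26.440419
  t = 4.0000: CF_t = 30.000000, DF = 0.845012, PV = 25.350354
  t = 5.0000: CF_t = 1030.000000, DF = 0.810174, PV = 834.479520
Price P = sum_t PV_t = 942.610832

Answer: Price = 942.6108


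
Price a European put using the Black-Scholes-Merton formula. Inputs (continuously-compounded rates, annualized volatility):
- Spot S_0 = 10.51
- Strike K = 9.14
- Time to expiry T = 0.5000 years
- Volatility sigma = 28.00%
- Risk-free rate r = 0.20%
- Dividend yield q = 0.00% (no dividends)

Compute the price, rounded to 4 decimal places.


Answer: Price = 0.2715

Derivation:
d1 = (ln(S/K) + (r - q + 0.5*sigma^2) * T) / (sigma * sqrt(T)) = 0.80946958
d2 = d1 - sigma * sqrt(T) = 0.61147968
exp(-rT) = 0.99900050; exp(-qT) = 1.00000000
P = K * exp(-rT) * N(-d2) - S_0 * exp(-qT) * N(-d1)
N(-d1) = 0.20912255; N(-d2) = 0.27044103
P = 9.1400 * 0.99900050 * 0.27044103 - 10.5100 * 1.00000000 * 0.20912255 = 0.2715


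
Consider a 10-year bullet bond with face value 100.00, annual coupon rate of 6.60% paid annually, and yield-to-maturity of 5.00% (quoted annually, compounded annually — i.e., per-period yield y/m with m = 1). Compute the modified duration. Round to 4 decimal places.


Coupon per period c = face * coupon_rate / m = 6.600000
Periods per year m = 1; per-period yield y/m = 0.050000
Number of cashflows N = 10
Cashflows (t years, CF_t, discount factor 1/(1+y/m)^(m*t), PV):
  t = 1.0000: CF_t = 6.600000, DF = 0.952381, PV = 6.285714
  t = 2.0000: CF_t = 6.600000, DF = 0.907029, PV = 5.986395
  t = 3.0000: CF_t = 6.600000, DF = 0.863838, PV = 5.701328
  t = 4.0000: CF_t = 6.600000, DF = 0.822702, PV = 5.429836
  t = 5.0000: CF_t = 6.600000, DF = 0.783526, PV = 5.171273
  t = 6.0000: CF_t = 6.600000, DF = 0.746215, PV = 4.925022
  t = 7.0000: CF_t = 6.600000, DF = 0.710681, PV = 4.690497
  t = 8.0000: CF_t = 6.600000, DF = 0.676839, PV = 4.467140
  t = 9.0000: CF_t = 6.600000, DF = 0.644609, PV = 4.254419
  t = 10.0000: CF_t = 106.600000, DF = 0.613913, PV = 65.443153
Price P = sum_t PV_t = 112.354776
First compute Macaulay numerator sum_t t * PV_t:
  t * PV_t at t = 1.0000: 6.285714
  t * PV_t at t = 2.0000: 11.972789
  t * PV_t at t = 3.0000: 17.103984
  t * PV_t at t = 4.0000: 21.719345
  t * PV_t at t = 5.0000: 25.856363
  t * PV_t at t = 6.0000: 29.550130
  t * PV_t at t = 7.0000: 32.833477
  t * PV_t at t = 8.0000: 35.737118
  t * PV_t at t = 9.0000: 38.289770
  t * PV_t at t = 10.0000: 654.431528
Macaulay duration D = 873.780220 / 112.354776 = 7.776974
Modified duration = D / (1 + y/m) = 7.776974 / (1 + 0.050000) = 7.406642

Answer: Modified duration = 7.4066


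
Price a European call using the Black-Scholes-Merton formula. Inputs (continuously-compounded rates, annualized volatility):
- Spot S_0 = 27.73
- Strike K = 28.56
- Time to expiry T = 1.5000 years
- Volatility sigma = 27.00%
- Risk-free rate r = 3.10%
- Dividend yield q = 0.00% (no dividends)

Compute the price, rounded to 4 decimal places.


d1 = (ln(S/K) + (r - q + 0.5*sigma^2) * T) / (sigma * sqrt(T)) = 0.21677295
d2 = d1 - sigma * sqrt(T) = -0.11390816
exp(-rT) = 0.95456456; exp(-qT) = 1.00000000
C = S_0 * exp(-qT) * N(d1) - K * exp(-rT) * N(d2)
N(d1) = 0.58580735; N(d2) = 0.45465530
C = 27.7300 * 1.00000000 * 0.58580735 - 28.5600 * 0.95456456 * 0.45465530 = 3.8495

Answer: Price = 3.8495


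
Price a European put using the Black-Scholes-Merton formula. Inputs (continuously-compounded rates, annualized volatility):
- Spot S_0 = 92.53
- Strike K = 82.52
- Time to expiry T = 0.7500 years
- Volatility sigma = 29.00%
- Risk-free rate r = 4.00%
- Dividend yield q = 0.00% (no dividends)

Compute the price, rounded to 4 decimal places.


Answer: Price = 3.7791

Derivation:
d1 = (ln(S/K) + (r - q + 0.5*sigma^2) * T) / (sigma * sqrt(T)) = 0.70090214
d2 = d1 - sigma * sqrt(T) = 0.44975478
exp(-rT) = 0.97044553; exp(-qT) = 1.00000000
P = K * exp(-rT) * N(-d2) - S_0 * exp(-qT) * N(-d1)
N(-d1) = 0.24168204; N(-d2) = 0.32644363
P = 82.5200 * 0.97044553 * 0.32644363 - 92.5300 * 1.00000000 * 0.24168204 = 3.7791


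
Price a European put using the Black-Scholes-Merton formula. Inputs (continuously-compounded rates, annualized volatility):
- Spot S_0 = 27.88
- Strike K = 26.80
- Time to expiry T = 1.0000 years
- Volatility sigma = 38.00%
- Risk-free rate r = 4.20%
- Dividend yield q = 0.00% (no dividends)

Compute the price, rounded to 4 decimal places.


Answer: Price = 3.0370

Derivation:
d1 = (ln(S/K) + (r - q + 0.5*sigma^2) * T) / (sigma * sqrt(T)) = 0.40449394
d2 = d1 - sigma * sqrt(T) = 0.02449394
exp(-rT) = 0.95886978; exp(-qT) = 1.00000000
P = K * exp(-rT) * N(-d2) - S_0 * exp(-qT) * N(-d1)
N(-d1) = 0.34292477; N(-d2) = 0.49022931
P = 26.8000 * 0.95886978 * 0.49022931 - 27.8800 * 1.00000000 * 0.34292477 = 3.0370


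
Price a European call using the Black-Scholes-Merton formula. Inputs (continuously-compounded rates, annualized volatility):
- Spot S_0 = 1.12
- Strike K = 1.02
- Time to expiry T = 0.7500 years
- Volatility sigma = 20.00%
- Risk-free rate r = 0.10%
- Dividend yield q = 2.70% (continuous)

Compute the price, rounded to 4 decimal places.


d1 = (ln(S/K) + (r - q + 0.5*sigma^2) * T) / (sigma * sqrt(T)) = 0.51399219
d2 = d1 - sigma * sqrt(T) = 0.34078710
exp(-rT) = 0.99925028; exp(-qT) = 0.97995365
C = S_0 * exp(-qT) * N(d1) - K * exp(-rT) * N(d2)
N(d1) = 0.69637127; N(d2) = 0.63336807
C = 1.1200 * 0.97995365 * 0.69637127 - 1.0200 * 0.99925028 * 0.63336807 = 0.1187

Answer: Price = 0.1187


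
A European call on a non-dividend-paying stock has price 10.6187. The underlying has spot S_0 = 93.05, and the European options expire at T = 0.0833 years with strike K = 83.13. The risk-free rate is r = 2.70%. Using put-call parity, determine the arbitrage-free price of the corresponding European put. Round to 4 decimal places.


Put-call parity: C - P = S_0 * exp(-qT) - K * exp(-rT).
S_0 * exp(-qT) = 93.0500 * 1.00000000 = 93.05000000
K * exp(-rT) = 83.1300 * 0.99775343 = 82.94324241
P = C - S*exp(-qT) + K*exp(-rT)
P = 10.6187 - 93.05000000 + 82.94324241 = 0.5119

Answer: Put price = 0.5119


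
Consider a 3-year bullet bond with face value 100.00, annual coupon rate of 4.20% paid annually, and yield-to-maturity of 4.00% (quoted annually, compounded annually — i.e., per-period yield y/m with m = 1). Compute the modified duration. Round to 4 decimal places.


Answer: Modified duration = 2.7702

Derivation:
Coupon per period c = face * coupon_rate / m = 4.200000
Periods per year m = 1; per-period yield y/m = 0.040000
Number of cashflows N = 3
Cashflows (t years, CF_t, discount factor 1/(1+y/m)^(m*t), PV):
  t = 1.0000: CF_t = 4.200000, DF = 0.961538, PV = 4.038462
  t = 2.0000: CF_t = 4.200000, DF = 0.924556, PV = 3.883136
  t = 3.0000: CF_t = 104.200000, DF = 0.888996, PV = 92.633421
Price P = sum_t PV_t = 100.555018
First compute Macaulay numerator sum_t t * PV_t:
  t * PV_t at t = 1.0000: 4.038462
  t * PV_t at t = 2.0000: 7.766272
  t * PV_t at t = 3.0000: 277.900262
Macaulay duration D = 289.704995 / 100.555018 = 2.881060
Modified duration = D / (1 + y/m) = 2.881060 / (1 + 0.040000) = 2.770250


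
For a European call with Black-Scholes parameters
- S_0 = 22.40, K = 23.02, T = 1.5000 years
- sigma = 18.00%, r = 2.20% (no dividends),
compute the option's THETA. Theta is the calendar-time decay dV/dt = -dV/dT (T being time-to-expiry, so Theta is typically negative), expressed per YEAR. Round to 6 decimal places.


d1 = 0.1360716753; d2 = -0.0843824015
phi(d1) = 0.3952660156; exp(-qT) = 1.0000000000; exp(-rT) = 0.9675385596
Theta = -S*exp(-qT)*phi(d1)*sigma/(2*sqrt(T)) - r*K*exp(-rT)*N(d2) + q*S*exp(-qT)*N(d1)
N(d1) = 0.5541176905; N(d2) = 0.4663761995; sqrt(T) = 1.2247448714
Term 1 = -22.4000 * 1.0000000000 * 0.3952660156 * 0.1800 / (2 * 1.2247448714) = -0.6506304342
Term 2 = -0.0220 * 23.0200 * 0.9675385596 * 0.4663761995 = -0.2285244441
Term 3 = 0 (no dividend yield, q = 0)
Theta = -0.6506304342 + (-0.2285244441) + (0.0000000000) = -0.879155

Answer: Theta = -0.879155


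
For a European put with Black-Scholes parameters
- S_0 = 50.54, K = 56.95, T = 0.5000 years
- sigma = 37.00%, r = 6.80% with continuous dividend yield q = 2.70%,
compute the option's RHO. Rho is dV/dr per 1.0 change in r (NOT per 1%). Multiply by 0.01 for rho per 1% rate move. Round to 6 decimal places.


Answer: Rho = -19.116898

Derivation:
d1 = -0.2472335333; d2 = -0.5088630423
phi(d1) = 0.3869341547; exp(-qT) = 0.9865907163; exp(-rT) = 0.9665715046
N(-d2) = 0.6945758867
Rho = -K*T*exp(-rT)*N(-d2) = -56.9500 * 0.5000 * 0.9665715046 * 0.6945758867 = -19.116898


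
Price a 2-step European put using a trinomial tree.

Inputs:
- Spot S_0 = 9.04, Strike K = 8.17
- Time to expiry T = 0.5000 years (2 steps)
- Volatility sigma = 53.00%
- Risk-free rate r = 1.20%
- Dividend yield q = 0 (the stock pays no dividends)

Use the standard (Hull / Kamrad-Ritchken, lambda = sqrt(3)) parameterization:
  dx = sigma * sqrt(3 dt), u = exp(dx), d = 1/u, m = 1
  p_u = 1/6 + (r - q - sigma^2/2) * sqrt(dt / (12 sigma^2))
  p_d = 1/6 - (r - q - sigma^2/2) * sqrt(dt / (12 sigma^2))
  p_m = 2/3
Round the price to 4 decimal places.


Answer: Price = V(0,0) = 0.8411

Derivation:
dt = T/N = 0.250000; dx = sigma*sqrt(3*dt) = 0.458993
u = exp(dx) = 1.582480; d = 1/u = 0.631919
p_u = 0.131685, p_m = 0.666667, p_d = 0.201648
Discount per step: exp(-r*dt) = 0.997004
Stock lattice S(k, j) with j the centered position index:
  k=0: S(0,+0) = 9.0400
  k=1: S(1,-1) = 5.7126; S(1,+0) = 9.0400; S(1,+1) = 14.3056
  k=2: S(2,-2) = 3.6099; S(2,-1) = 5.7126; S(2,+0) = 9.0400; S(2,+1) = 14.3056; S(2,+2) = 22.6384
Terminal payoffs V(N, j) = max(K - S_T, 0):
  V(2,-2) = 4.560128; V(2,-1) = 2.457449; V(2,+0) = 0.000000; V(2,+1) = 0.000000; V(2,+2) = 0.000000
Backward induction: V(k, j) = exp(-r*dt) * [p_u * V(k+1, j+1) + p_m * V(k+1, j) + p_d * V(k+1, j-1)]
  V(1,-1) = exp(-r*dt) * [p_u*0.000000 + p_m*2.457449 + p_d*4.560128] = 2.550178
  V(1,+0) = exp(-r*dt) * [p_u*0.000000 + p_m*0.000000 + p_d*2.457449] = 0.494056
  V(1,+1) = exp(-r*dt) * [p_u*0.000000 + p_m*0.000000 + p_d*0.000000] = 0.000000
  V(0,+0) = exp(-r*dt) * [p_u*0.000000 + p_m*0.494056 + p_d*2.550178] = 0.841082


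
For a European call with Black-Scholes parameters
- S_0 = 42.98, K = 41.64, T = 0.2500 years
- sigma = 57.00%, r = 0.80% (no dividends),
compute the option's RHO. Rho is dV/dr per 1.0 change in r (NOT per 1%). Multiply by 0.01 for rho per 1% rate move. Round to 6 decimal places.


Answer: Rho = 5.093700

Derivation:
d1 = 0.2606531490; d2 = -0.0243468510
phi(d1) = 0.3856177962; exp(-qT) = 1.0000000000; exp(-rT) = 0.9980019987
N(d2) = 0.4902879713
Rho = K*T*exp(-rT)*N(d2) = 41.6400 * 0.2500 * 0.9980019987 * 0.4902879713 = 5.093700


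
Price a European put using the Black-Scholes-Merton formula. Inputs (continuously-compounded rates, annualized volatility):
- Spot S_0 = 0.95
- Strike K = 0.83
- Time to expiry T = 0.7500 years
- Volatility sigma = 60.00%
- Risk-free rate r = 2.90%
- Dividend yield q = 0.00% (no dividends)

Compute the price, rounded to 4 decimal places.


d1 = (ln(S/K) + (r - q + 0.5*sigma^2) * T) / (sigma * sqrt(T)) = 0.56154297
d2 = d1 - sigma * sqrt(T) = 0.04192772
exp(-rT) = 0.97848483; exp(-qT) = 1.00000000
P = K * exp(-rT) * N(-d2) - S_0 * exp(-qT) * N(-d1)
N(-d1) = 0.28721372; N(-d2) = 0.48327816
P = 0.8300 * 0.97848483 * 0.48327816 - 0.9500 * 1.00000000 * 0.28721372 = 0.1196

Answer: Price = 0.1196


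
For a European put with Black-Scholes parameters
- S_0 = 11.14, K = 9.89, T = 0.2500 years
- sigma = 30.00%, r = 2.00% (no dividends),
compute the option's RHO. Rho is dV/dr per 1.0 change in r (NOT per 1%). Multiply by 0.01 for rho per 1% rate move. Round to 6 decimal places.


Answer: Rho = -0.556218

Derivation:
d1 = 0.9017872591; d2 = 0.7517872591
phi(d1) = 0.2656571627; exp(-qT) = 1.0000000000; exp(-rT) = 0.9950124792
N(-d2) = 0.2260895026
Rho = -K*T*exp(-rT)*N(-d2) = -9.8900 * 0.2500 * 0.9950124792 * 0.2260895026 = -0.556218


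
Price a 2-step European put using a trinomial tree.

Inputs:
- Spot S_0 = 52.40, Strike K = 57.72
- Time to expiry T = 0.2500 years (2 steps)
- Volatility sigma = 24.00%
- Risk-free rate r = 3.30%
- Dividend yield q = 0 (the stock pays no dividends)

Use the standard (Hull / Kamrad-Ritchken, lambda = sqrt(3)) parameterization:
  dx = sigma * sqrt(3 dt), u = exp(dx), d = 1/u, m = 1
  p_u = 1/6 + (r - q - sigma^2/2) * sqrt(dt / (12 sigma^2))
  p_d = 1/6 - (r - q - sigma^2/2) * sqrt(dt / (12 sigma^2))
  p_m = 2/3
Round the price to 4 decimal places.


dt = T/N = 0.125000; dx = sigma*sqrt(3*dt) = 0.146969
u = exp(dx) = 1.158319; d = 1/u = 0.863320
p_u = 0.168453, p_m = 0.666667, p_d = 0.164881
Discount per step: exp(-r*dt) = 0.995883
Stock lattice S(k, j) with j the centered position index:
  k=0: S(0,+0) = 52.4000
  k=1: S(1,-1) = 45.2380; S(1,+0) = 52.4000; S(1,+1) = 60.6959
  k=2: S(2,-2) = 39.0549; S(2,-1) = 45.2380; S(2,+0) = 52.4000; S(2,+1) = 60.6959; S(2,+2) = 70.3052
Terminal payoffs V(N, j) = max(K - S_T, 0):
  V(2,-2) = 18.665121; V(2,-1) = 12.482011; V(2,+0) = 5.320000; V(2,+1) = 0.000000; V(2,+2) = 0.000000
Backward induction: V(k, j) = exp(-r*dt) * [p_u * V(k+1, j+1) + p_m * V(k+1, j) + p_d * V(k+1, j-1)]
  V(1,-1) = exp(-r*dt) * [p_u*5.320000 + p_m*12.482011 + p_d*18.665121] = 12.244412
  V(1,+0) = exp(-r*dt) * [p_u*0.000000 + p_m*5.320000 + p_d*12.482011] = 5.581636
  V(1,+1) = exp(-r*dt) * [p_u*0.000000 + p_m*0.000000 + p_d*5.320000] = 0.873554
  V(0,+0) = exp(-r*dt) * [p_u*0.873554 + p_m*5.581636 + p_d*12.244412] = 5.862875

Answer: Price = V(0,0) = 5.8629


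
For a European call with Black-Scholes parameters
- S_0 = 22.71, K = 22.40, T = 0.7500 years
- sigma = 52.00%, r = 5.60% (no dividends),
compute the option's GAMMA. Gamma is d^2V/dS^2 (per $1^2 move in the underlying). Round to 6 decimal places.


Answer: Gamma = 0.036704

Derivation:
d1 = 0.3489513848; d2 = -0.1013818251
phi(d1) = 0.3753778848; exp(-qT) = 1.0000000000; exp(-rT) = 0.9588697806
Gamma = exp(-qT) * phi(d1) / (S * sigma * sqrt(T)) = 1.0000000000 * 0.3753778848 / (22.7100 * 0.5200 * 0.8660254038) = 0.036704


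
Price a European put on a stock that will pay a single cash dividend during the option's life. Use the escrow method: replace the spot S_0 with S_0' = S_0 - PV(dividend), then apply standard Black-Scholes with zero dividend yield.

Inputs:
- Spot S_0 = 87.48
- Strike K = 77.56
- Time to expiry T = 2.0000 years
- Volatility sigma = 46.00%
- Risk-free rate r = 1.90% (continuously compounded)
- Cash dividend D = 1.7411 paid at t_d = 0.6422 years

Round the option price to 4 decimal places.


PV(D) = D * exp(-r * t_d) = 1.7411 * 0.98787234 = 1.71998453
S_0' = S_0 - PV(D) = 87.4800 - 1.71998453 = 85.76001547
d1 = (ln(S_0'/K) + (r + sigma^2/2)*T) / (sigma*sqrt(T)) = 0.53817136
d2 = d1 - sigma*sqrt(T) = -0.11236688
exp(-rT) = 0.96271294
N(-d1) = 0.29522938; N(-d2) = 0.54473374
P = K * exp(-rT) * N(-d2) - S_0' * N(-d1) = 77.5600 * 0.96271294 * 0.54473374 - 85.76001547 * 0.29522938 = 15.3553

Answer: Price = 15.3553


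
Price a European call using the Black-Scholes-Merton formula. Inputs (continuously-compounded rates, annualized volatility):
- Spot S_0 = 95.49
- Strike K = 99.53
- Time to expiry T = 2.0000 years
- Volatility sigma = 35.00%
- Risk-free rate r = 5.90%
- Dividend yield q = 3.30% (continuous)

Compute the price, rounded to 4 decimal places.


d1 = (ln(S/K) + (r - q + 0.5*sigma^2) * T) / (sigma * sqrt(T)) = 0.26882669
d2 = d1 - sigma * sqrt(T) = -0.22614806
exp(-rT) = 0.88869605; exp(-qT) = 0.93613086
C = S_0 * exp(-qT) * N(d1) - K * exp(-rT) * N(d2)
N(d1) = 0.60596847; N(d2) = 0.41054314
C = 95.4900 * 0.93613086 * 0.60596847 - 99.5300 * 0.88869605 * 0.41054314 = 17.8549

Answer: Price = 17.8549


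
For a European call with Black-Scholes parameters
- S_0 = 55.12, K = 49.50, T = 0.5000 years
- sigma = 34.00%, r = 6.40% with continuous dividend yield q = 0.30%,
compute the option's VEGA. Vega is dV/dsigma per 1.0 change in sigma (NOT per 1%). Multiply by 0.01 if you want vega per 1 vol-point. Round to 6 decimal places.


d1 = 0.6943786808; d2 = 0.4539623752
phi(d1) = 0.3134800964; exp(-qT) = 0.9985011244; exp(-rT) = 0.9685065821
Vega = S * exp(-qT) * phi(d1) * sqrt(T) = 55.1200 * 0.9985011244 * 0.3134800964 * 0.7071067812 = 12.199801

Answer: Vega = 12.199801


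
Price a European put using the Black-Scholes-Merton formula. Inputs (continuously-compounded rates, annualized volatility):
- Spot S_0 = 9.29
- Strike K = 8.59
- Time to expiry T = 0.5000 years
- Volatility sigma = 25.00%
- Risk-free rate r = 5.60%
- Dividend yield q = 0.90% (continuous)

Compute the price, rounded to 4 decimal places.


d1 = (ln(S/K) + (r - q + 0.5*sigma^2) * T) / (sigma * sqrt(T)) = 0.66448135
d2 = d1 - sigma * sqrt(T) = 0.48770465
exp(-rT) = 0.97238837; exp(-qT) = 0.99551011
P = K * exp(-rT) * N(-d2) - S_0 * exp(-qT) * N(-d1)
N(-d1) = 0.25319114; N(-d2) = 0.31287953
P = 8.5900 * 0.97238837 * 0.31287953 - 9.2900 * 0.99551011 * 0.25319114 = 0.2718

Answer: Price = 0.2718


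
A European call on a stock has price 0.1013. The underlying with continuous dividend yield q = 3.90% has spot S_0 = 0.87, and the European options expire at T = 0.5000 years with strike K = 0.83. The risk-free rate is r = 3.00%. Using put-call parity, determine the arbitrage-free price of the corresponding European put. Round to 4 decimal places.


Put-call parity: C - P = S_0 * exp(-qT) - K * exp(-rT).
S_0 * exp(-qT) = 0.8700 * 0.98068890 = 0.85319934
K * exp(-rT) = 0.8300 * 0.98511194 = 0.81764291
P = C - S*exp(-qT) + K*exp(-rT)
P = 0.1013 - 0.85319934 + 0.81764291 = 0.0657

Answer: Put price = 0.0657


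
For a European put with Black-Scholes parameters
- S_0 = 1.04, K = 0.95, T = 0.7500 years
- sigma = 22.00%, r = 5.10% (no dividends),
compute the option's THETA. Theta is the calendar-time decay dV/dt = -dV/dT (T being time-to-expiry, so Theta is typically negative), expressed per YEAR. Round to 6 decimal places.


d1 = 0.7710985618; d2 = 0.5805729730
phi(d1) = 0.2963437949; exp(-qT) = 1.0000000000; exp(-rT) = 0.9624722927
Theta = -S*exp(-qT)*phi(d1)*sigma/(2*sqrt(T)) + r*K*exp(-rT)*N(-d2) - q*S*exp(-qT)*N(-d1)
N(-d1) = 0.2203242565; N(-d2) = 0.2807641460; sqrt(T) = 0.8660254038
Term 1 = -1.0400 * 1.0000000000 * 0.2963437949 * 0.2200 / (2 * 0.8660254038) = -0.0391463460
Term 2 = 0.0510 * 0.9500 * 0.9624722927 * 0.2807641460 = 0.0130925326
Term 3 = 0 (no dividend yield, q = 0)
Theta = -0.0391463460 + (0.0130925326) + (0.0000000000) = -0.026054

Answer: Theta = -0.026054


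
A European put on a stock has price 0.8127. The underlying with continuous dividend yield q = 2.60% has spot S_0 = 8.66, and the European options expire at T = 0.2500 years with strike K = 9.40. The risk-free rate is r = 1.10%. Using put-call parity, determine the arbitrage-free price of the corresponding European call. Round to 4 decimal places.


Put-call parity: C - P = S_0 * exp(-qT) - K * exp(-rT).
S_0 * exp(-qT) = 8.6600 * 0.99352108 = 8.60389255
K * exp(-rT) = 9.4000 * 0.99725378 = 9.37418551
C = P + S*exp(-qT) - K*exp(-rT)
C = 0.8127 + 8.60389255 - 9.37418551 = 0.0424

Answer: Call price = 0.0424


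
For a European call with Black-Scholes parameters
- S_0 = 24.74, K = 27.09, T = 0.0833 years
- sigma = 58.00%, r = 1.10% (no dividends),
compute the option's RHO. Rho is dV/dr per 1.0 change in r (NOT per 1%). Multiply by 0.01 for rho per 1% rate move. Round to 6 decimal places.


Answer: Rho = 0.603150

Derivation:
d1 = -0.4529079744; d2 = -0.6203060628
phi(d1) = 0.3600539672; exp(-qT) = 1.0000000000; exp(-rT) = 0.9990841197
N(d2) = 0.2675281521
Rho = K*T*exp(-rT)*N(d2) = 27.0900 * 0.0833 * 0.9990841197 * 0.2675281521 = 0.603150


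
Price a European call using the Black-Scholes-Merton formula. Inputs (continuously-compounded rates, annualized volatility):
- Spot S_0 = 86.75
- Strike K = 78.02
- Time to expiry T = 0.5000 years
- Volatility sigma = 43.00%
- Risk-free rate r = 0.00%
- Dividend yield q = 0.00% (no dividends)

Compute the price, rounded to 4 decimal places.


d1 = (ln(S/K) + (r - q + 0.5*sigma^2) * T) / (sigma * sqrt(T)) = 0.50086253
d2 = d1 - sigma * sqrt(T) = 0.19680661
exp(-rT) = 1.00000000; exp(-qT) = 1.00000000
C = S_0 * exp(-qT) * N(d1) - K * exp(-rT) * N(d2)
N(d1) = 0.69176606; N(d2) = 0.57801056
C = 86.7500 * 1.00000000 * 0.69176606 - 78.0200 * 1.00000000 * 0.57801056 = 14.9143

Answer: Price = 14.9143


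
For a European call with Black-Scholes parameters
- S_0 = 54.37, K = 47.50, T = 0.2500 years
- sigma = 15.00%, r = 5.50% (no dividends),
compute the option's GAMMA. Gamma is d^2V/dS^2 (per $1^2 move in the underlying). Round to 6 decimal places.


d1 = 2.0219376016; d2 = 1.9469376016
phi(d1) = 0.0516608847; exp(-qT) = 1.0000000000; exp(-rT) = 0.9863440995
Gamma = exp(-qT) * phi(d1) / (S * sigma * sqrt(T)) = 1.0000000000 * 0.0516608847 / (54.3700 * 0.1500 * 0.5000000000) = 0.012669

Answer: Gamma = 0.012669


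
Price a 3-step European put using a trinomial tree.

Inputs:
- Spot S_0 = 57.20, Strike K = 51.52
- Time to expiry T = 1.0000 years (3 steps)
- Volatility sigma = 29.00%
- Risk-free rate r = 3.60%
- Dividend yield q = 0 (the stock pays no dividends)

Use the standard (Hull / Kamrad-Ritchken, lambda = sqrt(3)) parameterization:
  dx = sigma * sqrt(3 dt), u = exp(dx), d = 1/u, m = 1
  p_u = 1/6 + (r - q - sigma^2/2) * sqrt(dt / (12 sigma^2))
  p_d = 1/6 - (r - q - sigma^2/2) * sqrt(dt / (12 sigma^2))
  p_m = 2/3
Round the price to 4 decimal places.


dt = T/N = 0.333333; dx = sigma*sqrt(3*dt) = 0.290000
u = exp(dx) = 1.336427; d = 1/u = 0.748264
p_u = 0.163190, p_m = 0.666667, p_d = 0.170144
Discount per step: exp(-r*dt) = 0.988072
Stock lattice S(k, j) with j the centered position index:
  k=0: S(0,+0) = 57.2000
  k=1: S(1,-1) = 42.8007; S(1,+0) = 57.2000; S(1,+1) = 76.4437
  k=2: S(2,-2) = 32.0262; S(2,-1) = 42.8007; S(2,+0) = 57.2000; S(2,+1) = 76.4437; S(2,+2) = 102.1614
  k=3: S(3,-3) = 23.9640; S(3,-2) = 32.0262; S(3,-1) = 42.8007; S(3,+0) = 57.2000; S(3,+1) = 76.4437; S(3,+2) = 102.1614; S(3,+3) = 136.5313
Terminal payoffs V(N, j) = max(K - S_T, 0):
  V(3,-3) = 27.555971; V(3,-2) = 19.493813; V(3,-1) = 8.719324; V(3,+0) = 0.000000; V(3,+1) = 0.000000; V(3,+2) = 0.000000; V(3,+3) = 0.000000
Backward induction: V(k, j) = exp(-r*dt) * [p_u * V(k+1, j+1) + p_m * V(k+1, j) + p_d * V(k+1, j-1)]
  V(2,-2) = exp(-r*dt) * [p_u*8.719324 + p_m*19.493813 + p_d*27.555971] = 18.879337
  V(2,-1) = exp(-r*dt) * [p_u*0.000000 + p_m*8.719324 + p_d*19.493813] = 9.020731
  V(2,+0) = exp(-r*dt) * [p_u*0.000000 + p_m*0.000000 + p_d*8.719324] = 1.465842
  V(2,+1) = exp(-r*dt) * [p_u*0.000000 + p_m*0.000000 + p_d*0.000000] = 0.000000
  V(2,+2) = exp(-r*dt) * [p_u*0.000000 + p_m*0.000000 + p_d*0.000000] = 0.000000
  V(1,-1) = exp(-r*dt) * [p_u*1.465842 + p_m*9.020731 + p_d*18.879337] = 9.352327
  V(1,+0) = exp(-r*dt) * [p_u*0.000000 + p_m*1.465842 + p_d*9.020731] = 2.482084
  V(1,+1) = exp(-r*dt) * [p_u*0.000000 + p_m*0.000000 + p_d*1.465842] = 0.246429
  V(0,+0) = exp(-r*dt) * [p_u*0.246429 + p_m*2.482084 + p_d*9.352327] = 3.246978

Answer: Price = V(0,0) = 3.2470


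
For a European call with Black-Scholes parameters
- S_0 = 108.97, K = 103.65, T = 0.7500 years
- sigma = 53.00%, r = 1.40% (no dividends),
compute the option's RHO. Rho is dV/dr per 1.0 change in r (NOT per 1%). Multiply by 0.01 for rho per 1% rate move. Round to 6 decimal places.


Answer: Rho = 35.473148

Derivation:
d1 = 0.3614218701; d2 = -0.0975715939
phi(d1) = 0.3737188817; exp(-qT) = 1.0000000000; exp(-rT) = 0.9895549326
N(d2) = 0.4611362408
Rho = K*T*exp(-rT)*N(d2) = 103.6500 * 0.7500 * 0.9895549326 * 0.4611362408 = 35.473148


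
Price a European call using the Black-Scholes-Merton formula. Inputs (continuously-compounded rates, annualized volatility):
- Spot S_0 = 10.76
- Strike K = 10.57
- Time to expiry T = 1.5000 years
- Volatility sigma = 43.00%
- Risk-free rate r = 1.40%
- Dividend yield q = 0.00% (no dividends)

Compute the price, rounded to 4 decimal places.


d1 = (ln(S/K) + (r - q + 0.5*sigma^2) * T) / (sigma * sqrt(T)) = 0.33702464
d2 = d1 - sigma * sqrt(T) = -0.18961566
exp(-rT) = 0.97921896; exp(-qT) = 1.00000000
C = S_0 * exp(-qT) * N(d1) - K * exp(-rT) * N(d2)
N(d1) = 0.63195084; N(d2) = 0.42480516
C = 10.7600 * 1.00000000 * 0.63195084 - 10.5700 * 0.97921896 * 0.42480516 = 2.4029

Answer: Price = 2.4029


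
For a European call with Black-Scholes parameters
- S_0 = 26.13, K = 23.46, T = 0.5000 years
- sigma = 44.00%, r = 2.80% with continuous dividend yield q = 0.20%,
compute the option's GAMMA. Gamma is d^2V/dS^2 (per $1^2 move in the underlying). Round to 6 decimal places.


d1 = 0.5437883731; d2 = 0.2326613894
phi(d1) = 0.3441108516; exp(-qT) = 0.9990004998; exp(-rT) = 0.9860975443
Gamma = exp(-qT) * phi(d1) / (S * sigma * sqrt(T)) = 0.9990004998 * 0.3441108516 / (26.1300 * 0.4400 * 0.7071067812) = 0.042285

Answer: Gamma = 0.042285


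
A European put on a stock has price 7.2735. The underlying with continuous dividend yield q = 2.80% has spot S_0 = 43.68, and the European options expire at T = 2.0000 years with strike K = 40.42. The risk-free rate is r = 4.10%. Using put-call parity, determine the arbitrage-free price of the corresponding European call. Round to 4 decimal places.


Answer: Call price = 11.3368

Derivation:
Put-call parity: C - P = S_0 * exp(-qT) - K * exp(-rT).
S_0 * exp(-qT) = 43.6800 * 0.94553914 = 41.30114946
K * exp(-rT) = 40.4200 * 0.92127196 = 37.23781257
C = P + S*exp(-qT) - K*exp(-rT)
C = 7.2735 + 41.30114946 - 37.23781257 = 11.3368


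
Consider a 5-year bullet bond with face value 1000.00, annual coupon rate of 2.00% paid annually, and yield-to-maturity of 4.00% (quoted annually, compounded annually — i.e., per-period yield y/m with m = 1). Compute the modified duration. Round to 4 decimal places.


Coupon per period c = face * coupon_rate / m = 20.000000
Periods per year m = 1; per-period yield y/m = 0.040000
Number of cashflows N = 5
Cashflows (t years, CF_t, discount factor 1/(1+y/m)^(m*t), PV):
  t = 1.0000: CF_t = 20.000000, DF = 0.961538, PV = 19.230769
  t = 2.0000: CF_t = 20.000000, DF = 0.924556, PV = 18.491124
  t = 3.0000: CF_t = 20.000000, DF = 0.888996, PV = 17.779927
  t = 4.0000: CF_t = 20.000000, DF = 0.854804, PV = 17.096084
  t = 5.0000: CF_t = 1020.000000, DF = 0.821927, PV = 838.365649
Price P = sum_t PV_t = 910.963553
First compute Macaulay numerator sum_t t * PV_t:
  t * PV_t at t = 1.0000: 19.230769
  t * PV_t at t = 2.0000: 36.982249
  t * PV_t at t = 3.0000: 53.339782
  t * PV_t at t = 4.0000: 68.384335
  t * PV_t at t = 5.0000: 4191.828244
Macaulay duration D = 4369.765379 / 910.963553 = 4.796861
Modified duration = D / (1 + y/m) = 4.796861 / (1 + 0.040000) = 4.612366

Answer: Modified duration = 4.6124


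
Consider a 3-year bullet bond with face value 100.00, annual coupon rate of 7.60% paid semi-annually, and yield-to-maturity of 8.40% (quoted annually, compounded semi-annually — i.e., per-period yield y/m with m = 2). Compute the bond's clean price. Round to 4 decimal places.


Coupon per period c = face * coupon_rate / m = 3.800000
Periods per year m = 2; per-period yield y/m = 0.042000
Number of cashflows N = 6
Cashflows (t years, CF_t, discount factor 1/(1+y/m)^(m*t), PV):
  t = 0.5000: CF_t = 3.800000, DF = 0.959693, PV = 3.646833
  t = 1.0000: CF_t = 3.800000, DF = 0.921010, PV = 3.499840
  t = 1.5000: CF_t = 3.800000, DF = 0.883887, PV = 3.358771
  t = 2.0000: CF_t = 3.800000, DF = 0.848260, PV = 3.223389
  t = 2.5000: CF_t = 3.800000, DF = 0.814069, PV = 3.093464
  t = 3.0000: CF_t = 103.800000, DF = 0.781257, PV = 81.094433
Price P = sum_t PV_t = 97.916729

Answer: Price = 97.9167


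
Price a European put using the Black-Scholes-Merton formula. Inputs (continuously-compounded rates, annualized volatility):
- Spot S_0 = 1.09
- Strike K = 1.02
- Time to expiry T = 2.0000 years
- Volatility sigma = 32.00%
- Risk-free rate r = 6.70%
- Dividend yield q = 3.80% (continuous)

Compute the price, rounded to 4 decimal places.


d1 = (ln(S/K) + (r - q + 0.5*sigma^2) * T) / (sigma * sqrt(T)) = 0.50110684
d2 = d1 - sigma * sqrt(T) = 0.04855850
exp(-rT) = 0.87459006; exp(-qT) = 0.92681621
P = K * exp(-rT) * N(-d2) - S_0 * exp(-qT) * N(-d1)
N(-d1) = 0.30814797; N(-d2) = 0.48063557
P = 1.0200 * 0.87459006 * 0.48063557 - 1.0900 * 0.92681621 * 0.30814797 = 0.1175

Answer: Price = 0.1175


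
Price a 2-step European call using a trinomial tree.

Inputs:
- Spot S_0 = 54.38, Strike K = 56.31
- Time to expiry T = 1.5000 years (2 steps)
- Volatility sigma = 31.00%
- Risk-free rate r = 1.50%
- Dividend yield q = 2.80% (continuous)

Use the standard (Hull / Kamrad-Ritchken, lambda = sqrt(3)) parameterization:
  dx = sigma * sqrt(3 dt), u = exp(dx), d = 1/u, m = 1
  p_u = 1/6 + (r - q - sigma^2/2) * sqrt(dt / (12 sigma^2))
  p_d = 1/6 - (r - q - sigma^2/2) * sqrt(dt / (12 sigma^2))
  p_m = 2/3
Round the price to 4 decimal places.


dt = T/N = 0.750000; dx = sigma*sqrt(3*dt) = 0.465000
u = exp(dx) = 1.592014; d = 1/u = 0.628135
p_u = 0.117433, p_m = 0.666667, p_d = 0.215901
Discount per step: exp(-r*dt) = 0.988813
Stock lattice S(k, j) with j the centered position index:
  k=0: S(0,+0) = 54.3800
  k=1: S(1,-1) = 34.1580; S(1,+0) = 54.3800; S(1,+1) = 86.5737
  k=2: S(2,-2) = 21.4558; S(2,-1) = 34.1580; S(2,+0) = 54.3800; S(2,+1) = 86.5737; S(2,+2) = 137.8266
Terminal payoffs V(N, j) = max(S_T - K, 0):
  V(2,-2) = 0.000000; V(2,-1) = 0.000000; V(2,+0) = 0.000000; V(2,+1) = 30.263732; V(2,+2) = 81.516609
Backward induction: V(k, j) = exp(-r*dt) * [p_u * V(k+1, j+1) + p_m * V(k+1, j) + p_d * V(k+1, j-1)]
  V(1,-1) = exp(-r*dt) * [p_u*0.000000 + p_m*0.000000 + p_d*0.000000] = 0.000000
  V(1,+0) = exp(-r*dt) * [p_u*30.263732 + p_m*0.000000 + p_d*0.000000] = 3.514197
  V(1,+1) = exp(-r*dt) * [p_u*81.516609 + p_m*30.263732 + p_d*0.000000] = 29.415749
  V(0,+0) = exp(-r*dt) * [p_u*29.415749 + p_m*3.514197 + p_d*0.000000] = 5.732319

Answer: Price = V(0,0) = 5.7323


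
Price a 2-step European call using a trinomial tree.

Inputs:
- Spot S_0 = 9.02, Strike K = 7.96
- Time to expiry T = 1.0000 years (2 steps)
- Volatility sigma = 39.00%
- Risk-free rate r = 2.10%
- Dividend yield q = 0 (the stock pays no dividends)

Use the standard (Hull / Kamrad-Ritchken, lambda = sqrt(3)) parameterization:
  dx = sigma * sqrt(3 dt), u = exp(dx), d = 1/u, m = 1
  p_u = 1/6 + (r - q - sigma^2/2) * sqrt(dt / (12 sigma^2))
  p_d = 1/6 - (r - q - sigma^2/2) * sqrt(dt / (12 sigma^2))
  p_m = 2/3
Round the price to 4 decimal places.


dt = T/N = 0.500000; dx = sigma*sqrt(3*dt) = 0.477650
u = exp(dx) = 1.612282; d = 1/u = 0.620239
p_u = 0.137854, p_m = 0.666667, p_d = 0.195480
Discount per step: exp(-r*dt) = 0.989555
Stock lattice S(k, j) with j the centered position index:
  k=0: S(0,+0) = 9.0200
  k=1: S(1,-1) = 5.5946; S(1,+0) = 9.0200; S(1,+1) = 14.5428
  k=2: S(2,-2) = 3.4700; S(2,-1) = 5.5946; S(2,+0) = 9.0200; S(2,+1) = 14.5428; S(2,+2) = 23.4471
Terminal payoffs V(N, j) = max(S_T - K, 0):
  V(2,-2) = 0.000000; V(2,-1) = 0.000000; V(2,+0) = 1.060000; V(2,+1) = 6.582783; V(2,+2) = 15.487065
Backward induction: V(k, j) = exp(-r*dt) * [p_u * V(k+1, j+1) + p_m * V(k+1, j) + p_d * V(k+1, j-1)]
  V(1,-1) = exp(-r*dt) * [p_u*1.060000 + p_m*0.000000 + p_d*0.000000] = 0.144599
  V(1,+0) = exp(-r*dt) * [p_u*6.582783 + p_m*1.060000 + p_d*0.000000] = 1.597268
  V(1,+1) = exp(-r*dt) * [p_u*15.487065 + p_m*6.582783 + p_d*1.060000] = 6.660378
  V(0,+0) = exp(-r*dt) * [p_u*6.660378 + p_m*1.597268 + p_d*0.144599] = 1.990262

Answer: Price = V(0,0) = 1.9903


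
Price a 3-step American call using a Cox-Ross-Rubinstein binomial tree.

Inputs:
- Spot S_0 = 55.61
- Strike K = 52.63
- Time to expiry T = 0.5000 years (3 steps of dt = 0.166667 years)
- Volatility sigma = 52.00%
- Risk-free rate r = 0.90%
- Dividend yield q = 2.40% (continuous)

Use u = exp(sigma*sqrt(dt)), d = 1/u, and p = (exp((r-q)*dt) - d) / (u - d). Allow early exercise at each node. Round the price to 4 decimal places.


Answer: Price = V(0,0) = 9.7841

Derivation:
dt = T/N = 0.166667
u = exp(sigma*sqrt(dt)) = 1.236505; d = 1/u = 0.808731
p = (exp((r-q)*dt) - d) / (u - d) = 0.441289
Discount per step: exp(-r*dt) = 0.998501
Stock lattice S(k, i) with i counting down-moves:
  k=0: S(0,0) = 55.6100
  k=1: S(1,0) = 68.7621; S(1,1) = 44.9735
  k=2: S(2,0) = 85.0247; S(2,1) = 55.6100; S(2,2) = 36.3715
  k=3: S(3,0) = 105.1334; S(3,1) = 68.7621; S(3,2) = 44.9735; S(3,3) = 29.4147
Terminal payoffs V(N, i) = max(S_T - K, 0):
  V(3,0) = 52.503437; V(3,1) = 16.132061; V(3,2) = 0.000000; V(3,3) = 0.000000
Backward induction: V(k, i) = exp(-r*dt) * [p * V(k+1, i) + (1-p) * V(k+1, i+1)]; then take max(V_cont, immediate exercise) for American.
  V(2,0) = exp(-r*dt) * [p*52.503437 + (1-p)*16.132061] = 32.134121; exercise = 32.394654; V(2,0) = max -> 32.394654
  V(2,1) = exp(-r*dt) * [p*16.132061 + (1-p)*0.000000] = 7.108235; exercise = 2.980000; V(2,1) = max -> 7.108235
  V(2,2) = exp(-r*dt) * [p*0.000000 + (1-p)*0.000000] = 0.000000; exercise = 0.000000; V(2,2) = max -> 0.000000
  V(1,0) = exp(-r*dt) * [p*32.394654 + (1-p)*7.108235] = 18.239480; exercise = 16.132061; V(1,0) = max -> 18.239480
  V(1,1) = exp(-r*dt) * [p*7.108235 + (1-p)*0.000000] = 3.132086; exercise = 0.000000; V(1,1) = max -> 3.132086
  V(0,0) = exp(-r*dt) * [p*18.239480 + (1-p)*3.132086] = 9.784129; exercise = 2.980000; V(0,0) = max -> 9.784129


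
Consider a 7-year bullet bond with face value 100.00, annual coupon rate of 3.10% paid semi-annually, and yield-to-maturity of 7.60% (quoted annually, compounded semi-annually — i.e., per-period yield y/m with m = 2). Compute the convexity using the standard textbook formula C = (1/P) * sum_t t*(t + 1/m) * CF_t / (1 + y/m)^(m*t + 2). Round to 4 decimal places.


Coupon per period c = face * coupon_rate / m = 1.550000
Periods per year m = 2; per-period yield y/m = 0.038000
Number of cashflows N = 14
Cashflows (t years, CF_t, discount factor 1/(1+y/m)^(m*t), PV):
  t = 0.5000: CF_t = 1.550000, DF = 0.963391, PV = 1.493256
  t = 1.0000: CF_t = 1.550000, DF = 0.928122, PV = 1.438590
  t = 1.5000: CF_t = 1.550000, DF = 0.894145, PV = 1.385925
  t = 2.0000: CF_t = 1.550000, DF = 0.861411, PV = 1.335188
  t = 2.5000: CF_t = 1.550000, DF = 0.829876, PV = 1.286308
  t = 3.0000: CF_t = 1.550000, DF = 0.799495, PV = 1.239218
  t = 3.5000: CF_t = 1.550000, DF = 0.770227, PV = 1.193851
  t = 4.0000: CF_t = 1.550000, DF = 0.742030, PV = 1.150146
  t = 4.5000: CF_t = 1.550000, DF = 0.714865, PV = 1.108040
  t = 5.0000: CF_t = 1.550000, DF = 0.688694, PV = 1.067476
  t = 5.5000: CF_t = 1.550000, DF = 0.663482, PV = 1.028397
  t = 6.0000: CF_t = 1.550000, DF = 0.639193, PV = 0.990749
  t = 6.5000: CF_t = 1.550000, DF = 0.615793, PV = 0.954478
  t = 7.0000: CF_t = 101.550000, DF = 0.593249, PV = 60.244441
Price P = sum_t PV_t = 75.916062
Convexity numerator sum_t t*(t + 1/m) * CF_t / (1+y/m)^(m*t + 2):
  t = 0.5000: term = 0.692962
  t = 1.0000: term = 2.002781
  t = 1.5000: term = 3.858924
  t = 2.0000: term = 6.196088
  t = 2.5000: term = 8.953884
  t = 3.0000: term = 12.076530
  t = 3.5000: term = 15.512563
  t = 4.0000: term = 19.214570
  t = 4.5000: term = 23.138933
  t = 5.0000: term = 27.245586
  t = 5.5000: term = 31.497787
  t = 6.0000: term = 35.861905
  t = 6.5000: term = 40.307215
  t = 7.0000: term = 2935.496554
Convexity = (1/P) * sum = 3162.056283 / 75.916062 = 41.652006

Answer: Convexity = 41.6520


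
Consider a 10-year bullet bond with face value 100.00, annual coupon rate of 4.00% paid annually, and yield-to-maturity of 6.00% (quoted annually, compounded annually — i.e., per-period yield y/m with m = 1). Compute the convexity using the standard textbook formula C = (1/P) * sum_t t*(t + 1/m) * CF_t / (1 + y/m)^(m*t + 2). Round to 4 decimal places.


Answer: Convexity = 75.8864

Derivation:
Coupon per period c = face * coupon_rate / m = 4.000000
Periods per year m = 1; per-period yield y/m = 0.060000
Number of cashflows N = 10
Cashflows (t years, CF_t, discount factor 1/(1+y/m)^(m*t), PV):
  t = 1.0000: CF_t = 4.000000, DF = 0.943396, PV = 3.773585
  t = 2.0000: CF_t = 4.000000, DF = 0.889996, PV = 3.559986
  t = 3.0000: CF_t = 4.000000, DF = 0.839619, PV = 3.358477
  t = 4.0000: CF_t = 4.000000, DF = 0.792094, PV = 3.168375
  t = 5.0000: CF_t = 4.000000, DF = 0.747258, PV = 2.989033
  t = 6.0000: CF_t = 4.000000, DF = 0.704961, PV = 2.819842
  t = 7.0000: CF_t = 4.000000, DF = 0.665057, PV = 2.660228
  t = 8.0000: CF_t = 4.000000, DF = 0.627412, PV = 2.509649
  t = 9.0000: CF_t = 4.000000, DF = 0.591898, PV = 2.367594
  t = 10.0000: CF_t = 104.000000, DF = 0.558395, PV = 58.073057
Price P = sum_t PV_t = 85.279826
Convexity numerator sum_t t*(t + 1/m) * CF_t / (1+y/m)^(m*t + 2):
  t = 1.0000: term = 6.716954
  t = 2.0000: term = 19.010248
  t = 3.0000: term = 35.868392
  t = 4.0000: term = 56.396843
  t = 5.0000: term = 79.806854
  t = 6.0000: term = 105.405278
  t = 7.0000: term = 132.585256
  t = 8.0000: term = 160.817696
  t = 9.0000: term = 189.643509
  t = 10.0000: term = 5685.329519
Convexity = (1/P) * sum = 6471.580550 / 85.279826 = 75.886418


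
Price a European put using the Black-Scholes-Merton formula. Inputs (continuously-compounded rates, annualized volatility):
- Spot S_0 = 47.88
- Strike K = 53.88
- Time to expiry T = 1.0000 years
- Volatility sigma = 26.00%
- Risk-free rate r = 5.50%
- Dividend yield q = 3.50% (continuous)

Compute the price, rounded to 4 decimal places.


Answer: Price = 7.7613

Derivation:
d1 = (ln(S/K) + (r - q + 0.5*sigma^2) * T) / (sigma * sqrt(T)) = -0.24715950
d2 = d1 - sigma * sqrt(T) = -0.50715950
exp(-rT) = 0.94648515; exp(-qT) = 0.96560542
P = K * exp(-rT) * N(-d2) - S_0 * exp(-qT) * N(-d1)
N(-d1) = 0.59760761; N(-d2) = 0.69397855
P = 53.8800 * 0.94648515 * 0.69397855 - 47.8800 * 0.96560542 * 0.59760761 = 7.7613


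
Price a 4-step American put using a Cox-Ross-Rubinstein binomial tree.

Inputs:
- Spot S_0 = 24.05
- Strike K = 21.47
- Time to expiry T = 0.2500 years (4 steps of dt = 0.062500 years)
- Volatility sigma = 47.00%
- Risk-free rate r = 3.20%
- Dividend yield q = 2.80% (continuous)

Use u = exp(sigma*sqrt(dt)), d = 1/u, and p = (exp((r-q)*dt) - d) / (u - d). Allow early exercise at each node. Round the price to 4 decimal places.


Answer: Price = V(0,0) = 1.1774

Derivation:
dt = T/N = 0.062500
u = exp(sigma*sqrt(dt)) = 1.124682; d = 1/u = 0.889141
p = (exp((r-q)*dt) - d) / (u - d) = 0.471720
Discount per step: exp(-r*dt) = 0.998002
Stock lattice S(k, i) with i counting down-moves:
  k=0: S(0,0) = 24.0500
  k=1: S(1,0) = 27.0486; S(1,1) = 21.3838
  k=2: S(2,0) = 30.4211; S(2,1) = 24.0500; S(2,2) = 19.0132
  k=3: S(3,0) = 34.2140; S(3,1) = 27.0486; S(3,2) = 21.3838; S(3,3) = 16.9054
  k=4: S(4,0) = 38.4799; S(4,1) = 30.4211; S(4,2) = 24.0500; S(4,3) = 19.0132; S(4,4) = 15.0313
Terminal payoffs V(N, i) = max(K - S_T, 0):
  V(4,0) = 0.000000; V(4,1) = 0.000000; V(4,2) = 0.000000; V(4,3) = 2.456771; V(4,4) = 6.438695
Backward induction: V(k, i) = exp(-r*dt) * [p * V(k+1, i) + (1-p) * V(k+1, i+1)]; then take max(V_cont, immediate exercise) for American.
  V(3,0) = exp(-r*dt) * [p*0.000000 + (1-p)*0.000000] = 0.000000; exercise = 0.000000; V(3,0) = max -> 0.000000
  V(3,1) = exp(-r*dt) * [p*0.000000 + (1-p)*0.000000] = 0.000000; exercise = 0.000000; V(3,1) = max -> 0.000000
  V(3,2) = exp(-r*dt) * [p*0.000000 + (1-p)*2.456771] = 1.295269; exercise = 0.086171; V(3,2) = max -> 1.295269
  V(3,3) = exp(-r*dt) * [p*2.456771 + (1-p)*6.438695] = 4.551229; exercise = 4.564568; V(3,3) = max -> 4.564568
  V(2,0) = exp(-r*dt) * [p*0.000000 + (1-p)*0.000000] = 0.000000; exercise = 0.000000; V(2,0) = max -> 0.000000
  V(2,1) = exp(-r*dt) * [p*0.000000 + (1-p)*1.295269] = 0.682897; exercise = 0.000000; V(2,1) = max -> 0.682897
  V(2,2) = exp(-r*dt) * [p*1.295269 + (1-p)*4.564568] = 3.016335; exercise = 2.456771; V(2,2) = max -> 3.016335
  V(1,0) = exp(-r*dt) * [p*0.000000 + (1-p)*0.682897] = 0.360040; exercise = 0.000000; V(1,0) = max -> 0.360040
  V(1,1) = exp(-r*dt) * [p*0.682897 + (1-p)*3.016335] = 1.911778; exercise = 0.086171; V(1,1) = max -> 1.911778
  V(0,0) = exp(-r*dt) * [p*0.360040 + (1-p)*1.911778] = 1.177434; exercise = 0.000000; V(0,0) = max -> 1.177434
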